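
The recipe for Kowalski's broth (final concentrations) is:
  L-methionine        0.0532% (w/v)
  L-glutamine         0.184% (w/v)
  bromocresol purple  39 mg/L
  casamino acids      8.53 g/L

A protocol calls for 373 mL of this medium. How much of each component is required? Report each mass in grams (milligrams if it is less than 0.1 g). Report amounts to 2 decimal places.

Target volume = 373 mL = 0.373 L.
L-methionine: 0.0532% w/v = 0.532 g/L → 0.532 × 0.373 L = 0.20 g
L-glutamine: 0.184% w/v = 1.84 g/L → 1.84 × 0.373 L = 0.69 g
bromocresol purple: 39 mg/L × 0.373 L = 14.55 mg
casamino acids: 8.53 g/L × 0.373 L = 3.18 g

L-methionine 0.20 g; L-glutamine 0.69 g; bromocresol purple 14.55 mg; casamino acids 3.18 g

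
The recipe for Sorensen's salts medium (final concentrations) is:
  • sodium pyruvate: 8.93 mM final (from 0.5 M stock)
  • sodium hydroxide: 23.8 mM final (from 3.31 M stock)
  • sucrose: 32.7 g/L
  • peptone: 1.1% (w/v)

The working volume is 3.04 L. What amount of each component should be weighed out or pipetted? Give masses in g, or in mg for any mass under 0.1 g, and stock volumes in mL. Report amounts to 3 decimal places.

Working volume: 3.04 L.
sodium pyruvate: C1V1 = C2V2 → 8.93 mM × 3040 mL ÷ 500 mM = 54.294 mL
sodium hydroxide: dilute stock: 23.8 mM × 3040 mL ÷ 3310 mM = 21.859 mL
sucrose: 32.7 g/L × 3.04 L = 99.408 g
peptone: 1.1% w/v = 11 g/L → 11 × 3.04 L = 33.440 g

sodium pyruvate 54.294 mL; sodium hydroxide 21.859 mL; sucrose 99.408 g; peptone 33.440 g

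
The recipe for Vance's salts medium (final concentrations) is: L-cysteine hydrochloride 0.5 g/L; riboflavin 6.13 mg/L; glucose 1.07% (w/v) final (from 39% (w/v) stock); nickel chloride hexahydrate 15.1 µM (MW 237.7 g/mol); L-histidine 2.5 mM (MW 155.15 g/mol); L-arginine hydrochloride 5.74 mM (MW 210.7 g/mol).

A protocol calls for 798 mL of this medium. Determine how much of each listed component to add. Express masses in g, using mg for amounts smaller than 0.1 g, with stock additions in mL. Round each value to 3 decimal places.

L-cysteine hydrochloride 0.399 g; riboflavin 4.892 mg; glucose 21.894 mL; nickel chloride hexahydrate 2.864 mg; L-histidine 0.310 g; L-arginine hydrochloride 0.965 g

Target volume = 798 mL = 0.798 L.
L-cysteine hydrochloride: 0.5 g/L × 0.798 L = 0.399 g
riboflavin: 6.13 mg/L × 0.798 L = 4.892 mg
glucose: dilute stock: 1.07% ÷ 39% × 798 mL = 21.894 mL
nickel chloride hexahydrate: 15.1 µmol/L × 237.7 g/mol × 0.798 L ÷ 1000 = 2.864 mg
L-histidine: 2.5 mmol/L × 155.15 g/mol × 0.798 L ÷ 1000 = 0.310 g
L-arginine hydrochloride: 5.74 mmol/L × 210.7 g/mol × 0.798 L ÷ 1000 = 0.965 g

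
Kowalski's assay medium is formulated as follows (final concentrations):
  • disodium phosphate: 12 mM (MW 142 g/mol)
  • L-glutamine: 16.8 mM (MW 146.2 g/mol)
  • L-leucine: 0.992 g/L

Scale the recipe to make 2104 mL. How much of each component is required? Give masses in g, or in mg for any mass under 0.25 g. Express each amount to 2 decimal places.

Working volume: 2104 mL = 2.104 L.
disodium phosphate: 12 mmol/L × 142 g/mol × 2.104 L ÷ 1000 = 3.59 g
L-glutamine: 16.8 mmol/L × 146.2 g/mol × 2.104 L ÷ 1000 = 5.17 g
L-leucine: 0.992 g/L × 2.104 L = 2.09 g

disodium phosphate 3.59 g; L-glutamine 5.17 g; L-leucine 2.09 g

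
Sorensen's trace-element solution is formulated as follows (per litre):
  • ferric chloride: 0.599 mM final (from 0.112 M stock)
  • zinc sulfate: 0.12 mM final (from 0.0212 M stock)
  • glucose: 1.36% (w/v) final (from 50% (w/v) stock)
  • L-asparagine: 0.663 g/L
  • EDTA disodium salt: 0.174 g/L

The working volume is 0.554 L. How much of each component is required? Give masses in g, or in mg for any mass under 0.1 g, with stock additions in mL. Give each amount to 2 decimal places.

Scale factor relative to 1 L: 0.554.
ferric chloride: dilute stock: 0.599 mM × 554 mL ÷ 112 mM = 2.96 mL
zinc sulfate: dilute stock: 0.12 mM × 554 mL ÷ 21.2 mM = 3.14 mL
glucose: C1V1 = C2V2 → 1.36% ÷ 50% × 554 mL = 15.07 mL
L-asparagine: 0.663 g/L × 0.554 L = 0.37 g
EDTA disodium salt: 0.174 g/L × 0.554 L = 0.096396 g = 96.40 mg

ferric chloride 2.96 mL; zinc sulfate 3.14 mL; glucose 15.07 mL; L-asparagine 0.37 g; EDTA disodium salt 96.40 mg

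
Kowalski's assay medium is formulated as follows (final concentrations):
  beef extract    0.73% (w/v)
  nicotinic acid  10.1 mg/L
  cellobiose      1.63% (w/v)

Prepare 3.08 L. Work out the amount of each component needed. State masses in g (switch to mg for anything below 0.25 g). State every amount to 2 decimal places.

Scale factor relative to 1 L: 3.08.
beef extract: 0.73 g per 100 mL × 3080 mL ÷ 100 = 22.48 g
nicotinic acid: 10.1 mg/L × 3.08 L = 31.11 mg
cellobiose: 1.63 g per 100 mL × 3080 mL ÷ 100 = 50.20 g

beef extract 22.48 g; nicotinic acid 31.11 mg; cellobiose 50.20 g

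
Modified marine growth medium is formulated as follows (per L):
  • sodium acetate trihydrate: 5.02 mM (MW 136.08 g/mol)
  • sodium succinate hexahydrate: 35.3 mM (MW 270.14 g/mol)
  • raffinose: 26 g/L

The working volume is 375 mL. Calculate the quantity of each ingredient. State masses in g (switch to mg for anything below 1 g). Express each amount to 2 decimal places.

sodium acetate trihydrate 256.17 mg; sodium succinate hexahydrate 3.58 g; raffinose 9.75 g

Working volume: 375 mL = 0.375 L.
sodium acetate trihydrate: 5.02 mmol/L × 136.08 mg/mmol × 0.375 L = 256.17 mg
sodium succinate hexahydrate: 35.3 mmol/L × 270.14 g/mol × 0.375 L ÷ 1000 = 3.58 g
raffinose: 26 g/L × 0.375 L = 9.75 g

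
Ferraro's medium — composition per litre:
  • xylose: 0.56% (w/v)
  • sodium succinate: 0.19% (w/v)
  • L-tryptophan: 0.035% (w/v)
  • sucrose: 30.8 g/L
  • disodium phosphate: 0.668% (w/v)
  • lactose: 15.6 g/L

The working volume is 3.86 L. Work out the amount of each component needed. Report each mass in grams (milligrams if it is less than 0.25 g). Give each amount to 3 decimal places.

Scale factor relative to 1 L: 3.86.
xylose: 0.56% w/v = 5.6 g/L → 5.6 × 3.86 L = 21.616 g
sodium succinate: 0.19% w/v = 1.9 g/L → 1.9 × 3.86 L = 7.334 g
L-tryptophan: 0.035 g per 100 mL × 3860 mL ÷ 100 = 1.351 g
sucrose: 30.8 g/L × 3.86 L = 118.888 g
disodium phosphate: 0.668 g per 100 mL × 3860 mL ÷ 100 = 25.785 g
lactose: 15.6 g/L × 3.86 L = 60.216 g

xylose 21.616 g; sodium succinate 7.334 g; L-tryptophan 1.351 g; sucrose 118.888 g; disodium phosphate 25.785 g; lactose 60.216 g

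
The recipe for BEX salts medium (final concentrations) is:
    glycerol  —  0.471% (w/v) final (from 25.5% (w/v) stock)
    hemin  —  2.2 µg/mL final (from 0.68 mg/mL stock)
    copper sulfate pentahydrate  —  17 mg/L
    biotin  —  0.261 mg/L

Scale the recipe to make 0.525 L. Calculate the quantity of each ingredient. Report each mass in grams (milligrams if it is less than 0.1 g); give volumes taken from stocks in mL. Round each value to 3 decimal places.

Scale factor relative to 1 L: 0.525.
glycerol: C1V1 = C2V2 → 0.471% ÷ 25.5% × 525 mL = 9.697 mL
hemin: V = C2·V2/C1 = 2.2 µg/mL × 525 mL ÷ 680 µg/mL = 1.699 mL
copper sulfate pentahydrate: 17 mg/L × 0.525 L = 8.925 mg
biotin: 0.261 mg/L × 0.525 L = 0.137 mg

glycerol 9.697 mL; hemin 1.699 mL; copper sulfate pentahydrate 8.925 mg; biotin 0.137 mg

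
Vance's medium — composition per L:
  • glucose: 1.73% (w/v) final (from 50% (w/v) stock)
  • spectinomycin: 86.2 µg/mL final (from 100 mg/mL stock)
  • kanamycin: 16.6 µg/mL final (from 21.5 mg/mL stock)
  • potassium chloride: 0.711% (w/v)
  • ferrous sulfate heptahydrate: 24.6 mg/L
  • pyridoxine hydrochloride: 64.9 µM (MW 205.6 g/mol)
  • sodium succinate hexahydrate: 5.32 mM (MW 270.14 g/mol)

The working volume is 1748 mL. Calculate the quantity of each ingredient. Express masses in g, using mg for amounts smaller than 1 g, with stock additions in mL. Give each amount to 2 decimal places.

glucose 60.48 mL; spectinomycin 1.51 mL; kanamycin 1.35 mL; potassium chloride 12.43 g; ferrous sulfate heptahydrate 43.00 mg; pyridoxine hydrochloride 23.32 mg; sodium succinate hexahydrate 2.51 g

Scale factor relative to 1 L: 1.748.
glucose: C1V1 = C2V2 → 1.73% ÷ 50% × 1748 mL = 60.48 mL
spectinomycin: V = C2·V2/C1 = 86.2 µg/mL × 1748 mL ÷ 100000 µg/mL = 1.51 mL
kanamycin: C1V1 = C2V2 → 16.6 µg/mL × 1748 mL ÷ 21500 µg/mL = 1.35 mL
potassium chloride: 0.711% w/v = 7.11 g/L → 7.11 × 1.748 L = 12.43 g
ferrous sulfate heptahydrate: 24.6 mg/L × 1.748 L = 43.00 mg
pyridoxine hydrochloride: 64.9 µmol/L × 205.6 g/mol × 1.748 L ÷ 1000 = 23.32 mg
sodium succinate hexahydrate: 5.32 mmol/L × 270.14 g/mol × 1.748 L ÷ 1000 = 2.51 g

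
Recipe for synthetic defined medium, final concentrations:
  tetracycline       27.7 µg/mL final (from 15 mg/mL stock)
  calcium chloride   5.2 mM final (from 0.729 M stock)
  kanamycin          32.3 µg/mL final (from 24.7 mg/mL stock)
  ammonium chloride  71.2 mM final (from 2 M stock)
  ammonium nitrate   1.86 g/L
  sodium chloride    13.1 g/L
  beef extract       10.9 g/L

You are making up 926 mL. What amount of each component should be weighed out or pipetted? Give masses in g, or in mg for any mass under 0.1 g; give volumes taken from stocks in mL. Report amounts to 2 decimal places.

Scale factor relative to 1 L: 0.926.
tetracycline: dilute stock: 27.7 µg/mL × 926 mL ÷ 15000 µg/mL = 1.71 mL
calcium chloride: V = C2·V2/C1 = 5.2 mM × 926 mL ÷ 729 mM = 6.61 mL
kanamycin: C1V1 = C2V2 → 32.3 µg/mL × 926 mL ÷ 24700 µg/mL = 1.21 mL
ammonium chloride: dilute stock: 71.2 mM × 926 mL ÷ 2000 mM = 32.97 mL
ammonium nitrate: 1.86 g/L × 0.926 L = 1.72 g
sodium chloride: 13.1 g/L × 0.926 L = 12.13 g
beef extract: 10.9 g/L × 0.926 L = 10.09 g

tetracycline 1.71 mL; calcium chloride 6.61 mL; kanamycin 1.21 mL; ammonium chloride 32.97 mL; ammonium nitrate 1.72 g; sodium chloride 12.13 g; beef extract 10.09 g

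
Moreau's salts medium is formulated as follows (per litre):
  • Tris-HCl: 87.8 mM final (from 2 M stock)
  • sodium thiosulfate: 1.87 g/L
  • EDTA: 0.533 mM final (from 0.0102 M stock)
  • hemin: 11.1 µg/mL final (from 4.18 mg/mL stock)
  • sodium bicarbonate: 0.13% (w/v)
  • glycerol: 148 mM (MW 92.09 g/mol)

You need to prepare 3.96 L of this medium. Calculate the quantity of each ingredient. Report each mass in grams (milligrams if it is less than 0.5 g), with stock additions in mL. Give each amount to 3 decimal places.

Tris-HCl 173.844 mL; sodium thiosulfate 7.405 g; EDTA 206.929 mL; hemin 10.516 mL; sodium bicarbonate 5.148 g; glycerol 53.972 g

Scale factor relative to 1 L: 3.96.
Tris-HCl: V = C2·V2/C1 = 87.8 mM × 3960 mL ÷ 2000 mM = 173.844 mL
sodium thiosulfate: 1.87 g/L × 3.96 L = 7.405 g
EDTA: dilute stock: 0.533 mM × 3960 mL ÷ 10.2 mM = 206.929 mL
hemin: C1V1 = C2V2 → 11.1 µg/mL × 3960 mL ÷ 4180 µg/mL = 10.516 mL
sodium bicarbonate: 0.13 g per 100 mL × 3960 mL ÷ 100 = 5.148 g
glycerol: 148 mmol/L × 92.09 g/mol × 3.96 L ÷ 1000 = 53.972 g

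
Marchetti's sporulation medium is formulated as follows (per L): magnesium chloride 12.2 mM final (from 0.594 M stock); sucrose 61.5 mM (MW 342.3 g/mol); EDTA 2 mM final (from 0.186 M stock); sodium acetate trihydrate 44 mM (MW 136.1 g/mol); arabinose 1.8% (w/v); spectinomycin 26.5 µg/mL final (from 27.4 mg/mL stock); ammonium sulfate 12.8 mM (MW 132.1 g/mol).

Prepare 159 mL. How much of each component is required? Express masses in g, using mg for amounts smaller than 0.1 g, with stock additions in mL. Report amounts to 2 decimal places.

Target volume = 159 mL = 0.159 L.
magnesium chloride: V = C2·V2/C1 = 12.2 mM × 159 mL ÷ 594 mM = 3.27 mL
sucrose: 61.5 mmol/L × 342.3 g/mol × 0.159 L ÷ 1000 = 3.35 g
EDTA: V = C2·V2/C1 = 2 mM × 159 mL ÷ 186 mM = 1.71 mL
sodium acetate trihydrate: 44 mmol/L × 136.1 g/mol × 0.159 L ÷ 1000 = 0.95 g
arabinose: 1.8 g per 100 mL × 159 mL ÷ 100 = 2.86 g
spectinomycin: V = C2·V2/C1 = 26.5 µg/mL × 159 mL ÷ 27400 µg/mL = 0.15 mL
ammonium sulfate: 12.8 mmol/L × 132.1 g/mol × 0.159 L ÷ 1000 = 0.27 g

magnesium chloride 3.27 mL; sucrose 3.35 g; EDTA 1.71 mL; sodium acetate trihydrate 0.95 g; arabinose 2.86 g; spectinomycin 0.15 mL; ammonium sulfate 0.27 g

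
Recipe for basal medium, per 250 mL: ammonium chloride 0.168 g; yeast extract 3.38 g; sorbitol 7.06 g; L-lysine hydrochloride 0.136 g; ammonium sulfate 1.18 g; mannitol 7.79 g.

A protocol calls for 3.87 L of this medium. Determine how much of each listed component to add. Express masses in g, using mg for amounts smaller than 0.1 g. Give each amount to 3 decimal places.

Ratio of target to recipe volume: 3870 / 250 = 15.48.
ammonium chloride: 0.168 g × (3870 mL / 250 mL) = 2.601 g
yeast extract: 3.38 g × (3870 mL / 250 mL) = 52.322 g
sorbitol: 7.06 g × (3870 mL / 250 mL) = 109.289 g
L-lysine hydrochloride: 0.136 g × (3870 mL / 250 mL) = 2.105 g
ammonium sulfate: 1.18 g × (3870 mL / 250 mL) = 18.266 g
mannitol: 7.79 g × (3870 mL / 250 mL) = 120.589 g

ammonium chloride 2.601 g; yeast extract 52.322 g; sorbitol 109.289 g; L-lysine hydrochloride 2.105 g; ammonium sulfate 18.266 g; mannitol 120.589 g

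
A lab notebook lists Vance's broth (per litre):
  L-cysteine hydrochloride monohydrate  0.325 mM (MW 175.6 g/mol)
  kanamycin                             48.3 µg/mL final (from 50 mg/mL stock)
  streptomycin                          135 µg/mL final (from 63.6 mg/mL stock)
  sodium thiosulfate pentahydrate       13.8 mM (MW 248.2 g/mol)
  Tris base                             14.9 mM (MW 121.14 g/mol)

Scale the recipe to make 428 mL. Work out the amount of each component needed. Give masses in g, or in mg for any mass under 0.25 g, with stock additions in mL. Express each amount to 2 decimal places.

L-cysteine hydrochloride monohydrate 24.43 mg; kanamycin 0.41 mL; streptomycin 0.91 mL; sodium thiosulfate pentahydrate 1.47 g; Tris base 0.77 g

Working volume: 428 mL = 0.428 L.
L-cysteine hydrochloride monohydrate: 0.325 mmol/L × 175.6 mg/mmol × 0.428 L = 24.43 mg
kanamycin: C1V1 = C2V2 → 48.3 µg/mL × 428 mL ÷ 50000 µg/mL = 0.41 mL
streptomycin: dilute stock: 135 µg/mL × 428 mL ÷ 63600 µg/mL = 0.91 mL
sodium thiosulfate pentahydrate: 13.8 mmol/L × 248.2 g/mol × 0.428 L ÷ 1000 = 1.47 g
Tris base: 14.9 mmol/L × 121.14 g/mol × 0.428 L ÷ 1000 = 0.77 g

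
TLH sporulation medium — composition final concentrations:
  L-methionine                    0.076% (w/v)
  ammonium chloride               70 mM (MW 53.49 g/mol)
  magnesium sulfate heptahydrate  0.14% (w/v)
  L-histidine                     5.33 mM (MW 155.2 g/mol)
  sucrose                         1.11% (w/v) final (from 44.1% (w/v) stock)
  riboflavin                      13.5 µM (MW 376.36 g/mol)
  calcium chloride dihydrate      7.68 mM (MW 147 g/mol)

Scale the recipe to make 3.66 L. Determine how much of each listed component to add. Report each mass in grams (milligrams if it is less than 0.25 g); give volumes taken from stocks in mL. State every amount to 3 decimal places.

L-methionine 2.782 g; ammonium chloride 13.704 g; magnesium sulfate heptahydrate 5.124 g; L-histidine 3.028 g; sucrose 92.122 mL; riboflavin 18.596 mg; calcium chloride dihydrate 4.132 g

Scale factor relative to 1 L: 3.66.
L-methionine: 0.076% w/v = 0.76 g/L → 0.76 × 3.66 L = 2.782 g
ammonium chloride: 70 mmol/L × 53.49 g/mol × 3.66 L ÷ 1000 = 13.704 g
magnesium sulfate heptahydrate: 0.14 g per 100 mL × 3660 mL ÷ 100 = 5.124 g
L-histidine: 5.33 mmol/L × 155.2 g/mol × 3.66 L ÷ 1000 = 3.028 g
sucrose: V = C2·V2/C1 = 1.11% ÷ 44.1% × 3660 mL = 92.122 mL
riboflavin: 13.5 µmol/L × 376.36 g/mol × 3.66 L ÷ 1000 = 18.596 mg
calcium chloride dihydrate: 7.68 mmol/L × 147 g/mol × 3.66 L ÷ 1000 = 4.132 g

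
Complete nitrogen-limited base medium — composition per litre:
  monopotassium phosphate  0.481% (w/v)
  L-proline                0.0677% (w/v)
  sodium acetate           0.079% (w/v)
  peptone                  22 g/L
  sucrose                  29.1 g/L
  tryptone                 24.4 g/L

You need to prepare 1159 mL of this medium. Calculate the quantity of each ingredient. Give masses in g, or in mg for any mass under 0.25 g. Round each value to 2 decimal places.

monopotassium phosphate 5.57 g; L-proline 0.78 g; sodium acetate 0.92 g; peptone 25.50 g; sucrose 33.73 g; tryptone 28.28 g

Scale factor relative to 1 L: 1.159.
monopotassium phosphate: 0.481 g per 100 mL × 1159 mL ÷ 100 = 5.57 g
L-proline: 0.0677% w/v = 0.677 g/L → 0.677 × 1.159 L = 0.78 g
sodium acetate: 0.079% w/v = 0.79 g/L → 0.79 × 1.159 L = 0.92 g
peptone: 22 g/L × 1.159 L = 25.50 g
sucrose: 29.1 g/L × 1.159 L = 33.73 g
tryptone: 24.4 g/L × 1.159 L = 28.28 g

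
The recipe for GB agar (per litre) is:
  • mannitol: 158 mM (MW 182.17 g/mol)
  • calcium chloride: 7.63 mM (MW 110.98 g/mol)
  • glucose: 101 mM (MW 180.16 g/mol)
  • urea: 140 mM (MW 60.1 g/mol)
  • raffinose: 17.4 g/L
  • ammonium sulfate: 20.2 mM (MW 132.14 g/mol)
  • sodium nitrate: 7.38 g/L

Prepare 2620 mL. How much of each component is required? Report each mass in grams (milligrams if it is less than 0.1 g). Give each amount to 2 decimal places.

mannitol 75.41 g; calcium chloride 2.22 g; glucose 47.67 g; urea 22.04 g; raffinose 45.59 g; ammonium sulfate 6.99 g; sodium nitrate 19.34 g

Working volume: 2620 mL = 2.62 L.
mannitol: 158 mmol/L × 182.17 g/mol × 2.62 L ÷ 1000 = 75.41 g
calcium chloride: 7.63 mmol/L × 110.98 g/mol × 2.62 L ÷ 1000 = 2.22 g
glucose: 101 mmol/L × 180.16 g/mol × 2.62 L ÷ 1000 = 47.67 g
urea: 140 mmol/L × 60.1 g/mol × 2.62 L ÷ 1000 = 22.04 g
raffinose: 17.4 g/L × 2.62 L = 45.59 g
ammonium sulfate: 20.2 mmol/L × 132.14 g/mol × 2.62 L ÷ 1000 = 6.99 g
sodium nitrate: 7.38 g/L × 2.62 L = 19.34 g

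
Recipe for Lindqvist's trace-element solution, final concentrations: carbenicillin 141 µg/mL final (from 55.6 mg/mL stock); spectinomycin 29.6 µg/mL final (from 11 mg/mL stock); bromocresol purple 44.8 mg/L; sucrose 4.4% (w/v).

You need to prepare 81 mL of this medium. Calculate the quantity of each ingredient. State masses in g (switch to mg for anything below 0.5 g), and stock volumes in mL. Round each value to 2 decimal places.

Working volume: 81 mL = 0.081 L.
carbenicillin: V = C2·V2/C1 = 141 µg/mL × 81 mL ÷ 55600 µg/mL = 0.21 mL
spectinomycin: dilute stock: 29.6 µg/mL × 81 mL ÷ 11000 µg/mL = 0.22 mL
bromocresol purple: 44.8 mg/L × 0.081 L = 3.63 mg
sucrose: 4.4 g per 100 mL × 81 mL ÷ 100 = 3.56 g

carbenicillin 0.21 mL; spectinomycin 0.22 mL; bromocresol purple 3.63 mg; sucrose 3.56 g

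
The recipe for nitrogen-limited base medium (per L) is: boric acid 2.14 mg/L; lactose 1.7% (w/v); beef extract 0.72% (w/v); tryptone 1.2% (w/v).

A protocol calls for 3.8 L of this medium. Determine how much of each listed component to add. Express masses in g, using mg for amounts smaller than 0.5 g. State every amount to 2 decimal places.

boric acid 8.13 mg; lactose 64.60 g; beef extract 27.36 g; tryptone 45.60 g

Scale factor relative to 1 L: 3.8.
boric acid: 2.14 mg/L × 3.8 L = 8.13 mg
lactose: 1.7% w/v = 17 g/L → 17 × 3.8 L = 64.60 g
beef extract: 0.72% w/v = 7.2 g/L → 7.2 × 3.8 L = 27.36 g
tryptone: 1.2 g per 100 mL × 3800 mL ÷ 100 = 45.60 g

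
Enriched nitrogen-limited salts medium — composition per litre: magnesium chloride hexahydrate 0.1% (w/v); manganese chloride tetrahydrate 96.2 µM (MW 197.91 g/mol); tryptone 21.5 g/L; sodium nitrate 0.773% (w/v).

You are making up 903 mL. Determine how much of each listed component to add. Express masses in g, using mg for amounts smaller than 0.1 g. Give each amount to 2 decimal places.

Target volume = 903 mL = 0.903 L.
magnesium chloride hexahydrate: 0.1% w/v = 1 g/L → 1 × 0.903 L = 0.90 g
manganese chloride tetrahydrate: 96.2 µmol/L × 197.91 g/mol × 0.903 L ÷ 1000 = 17.19 mg
tryptone: 21.5 g/L × 0.903 L = 19.41 g
sodium nitrate: 0.773% w/v = 7.73 g/L → 7.73 × 0.903 L = 6.98 g

magnesium chloride hexahydrate 0.90 g; manganese chloride tetrahydrate 17.19 mg; tryptone 19.41 g; sodium nitrate 6.98 g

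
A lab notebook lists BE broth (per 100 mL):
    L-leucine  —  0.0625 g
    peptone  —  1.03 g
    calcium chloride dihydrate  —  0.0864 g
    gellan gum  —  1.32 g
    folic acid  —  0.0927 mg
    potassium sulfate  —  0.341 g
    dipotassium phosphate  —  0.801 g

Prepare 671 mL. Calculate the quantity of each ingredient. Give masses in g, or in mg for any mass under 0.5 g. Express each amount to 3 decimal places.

L-leucine 419.375 mg; peptone 6.911 g; calcium chloride dihydrate 0.580 g; gellan gum 8.857 g; folic acid 0.622 mg; potassium sulfate 2.288 g; dipotassium phosphate 5.375 g

Ratio of target to recipe volume: 671 / 100 = 6.71.
L-leucine: 0.0625 g × (671 mL / 100 mL) = 0.419375 g = 419.375 mg
peptone: 1.03 g × (671 mL / 100 mL) = 6.911 g
calcium chloride dihydrate: 0.0864 g × (671 mL / 100 mL) = 0.580 g
gellan gum: 1.32 g × (671 mL / 100 mL) = 8.857 g
folic acid: 0.0927 mg × (671 mL / 100 mL) = 0.622 mg
potassium sulfate: 0.341 g × (671 mL / 100 mL) = 2.288 g
dipotassium phosphate: 0.801 g × (671 mL / 100 mL) = 5.375 g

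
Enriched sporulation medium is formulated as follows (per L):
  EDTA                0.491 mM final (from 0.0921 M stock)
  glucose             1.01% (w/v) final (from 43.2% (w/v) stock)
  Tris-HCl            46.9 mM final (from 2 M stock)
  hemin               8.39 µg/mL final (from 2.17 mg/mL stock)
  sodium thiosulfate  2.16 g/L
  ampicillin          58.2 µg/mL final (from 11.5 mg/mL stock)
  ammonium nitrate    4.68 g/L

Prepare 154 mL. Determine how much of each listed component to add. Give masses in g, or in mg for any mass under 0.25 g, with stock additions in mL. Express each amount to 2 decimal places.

EDTA 0.82 mL; glucose 3.60 mL; Tris-HCl 3.61 mL; hemin 0.60 mL; sodium thiosulfate 0.33 g; ampicillin 0.78 mL; ammonium nitrate 0.72 g

Working volume: 154 mL = 0.154 L.
EDTA: dilute stock: 0.491 mM × 154 mL ÷ 92.1 mM = 0.82 mL
glucose: V = C2·V2/C1 = 1.01% ÷ 43.2% × 154 mL = 3.60 mL
Tris-HCl: V = C2·V2/C1 = 46.9 mM × 154 mL ÷ 2000 mM = 3.61 mL
hemin: C1V1 = C2V2 → 8.39 µg/mL × 154 mL ÷ 2170 µg/mL = 0.60 mL
sodium thiosulfate: 2.16 g/L × 0.154 L = 0.33 g
ampicillin: V = C2·V2/C1 = 58.2 µg/mL × 154 mL ÷ 11500 µg/mL = 0.78 mL
ammonium nitrate: 4.68 g/L × 0.154 L = 0.72 g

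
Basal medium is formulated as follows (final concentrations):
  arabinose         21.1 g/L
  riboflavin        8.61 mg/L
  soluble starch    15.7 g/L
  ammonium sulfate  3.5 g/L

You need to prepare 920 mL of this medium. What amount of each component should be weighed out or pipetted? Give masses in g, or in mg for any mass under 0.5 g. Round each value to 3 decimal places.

arabinose 19.412 g; riboflavin 7.921 mg; soluble starch 14.444 g; ammonium sulfate 3.220 g

Scale factor relative to 1 L: 0.92.
arabinose: 21.1 g/L × 0.92 L = 19.412 g
riboflavin: 8.61 mg/L × 0.92 L = 7.921 mg
soluble starch: 15.7 g/L × 0.92 L = 14.444 g
ammonium sulfate: 3.5 g/L × 0.92 L = 3.220 g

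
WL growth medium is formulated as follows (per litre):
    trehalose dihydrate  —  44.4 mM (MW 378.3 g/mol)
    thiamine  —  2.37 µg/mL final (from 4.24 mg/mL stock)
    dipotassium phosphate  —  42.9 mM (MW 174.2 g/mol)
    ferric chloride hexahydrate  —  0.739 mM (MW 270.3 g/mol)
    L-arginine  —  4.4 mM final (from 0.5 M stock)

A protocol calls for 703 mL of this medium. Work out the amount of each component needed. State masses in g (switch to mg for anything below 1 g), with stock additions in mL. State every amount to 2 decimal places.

trehalose dihydrate 11.81 g; thiamine 0.39 mL; dipotassium phosphate 5.25 g; ferric chloride hexahydrate 140.43 mg; L-arginine 6.19 mL

Working volume: 703 mL = 0.703 L.
trehalose dihydrate: 44.4 mmol/L × 378.3 g/mol × 0.703 L ÷ 1000 = 11.81 g
thiamine: V = C2·V2/C1 = 2.37 µg/mL × 703 mL ÷ 4240 µg/mL = 0.39 mL
dipotassium phosphate: 42.9 mmol/L × 174.2 g/mol × 0.703 L ÷ 1000 = 5.25 g
ferric chloride hexahydrate: 0.739 mmol/L × 270.3 mg/mmol × 0.703 L = 140.43 mg
L-arginine: C1V1 = C2V2 → 4.4 mM × 703 mL ÷ 500 mM = 6.19 mL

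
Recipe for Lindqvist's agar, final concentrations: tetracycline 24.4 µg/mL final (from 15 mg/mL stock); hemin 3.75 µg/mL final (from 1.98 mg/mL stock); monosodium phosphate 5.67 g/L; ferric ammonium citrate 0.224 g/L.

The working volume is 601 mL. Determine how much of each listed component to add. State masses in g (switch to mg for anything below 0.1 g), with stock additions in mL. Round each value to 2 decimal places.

tetracycline 0.98 mL; hemin 1.14 mL; monosodium phosphate 3.41 g; ferric ammonium citrate 0.13 g

Scale factor relative to 1 L: 0.601.
tetracycline: dilute stock: 24.4 µg/mL × 601 mL ÷ 15000 µg/mL = 0.98 mL
hemin: V = C2·V2/C1 = 3.75 µg/mL × 601 mL ÷ 1980 µg/mL = 1.14 mL
monosodium phosphate: 5.67 g/L × 0.601 L = 3.41 g
ferric ammonium citrate: 0.224 g/L × 0.601 L = 0.13 g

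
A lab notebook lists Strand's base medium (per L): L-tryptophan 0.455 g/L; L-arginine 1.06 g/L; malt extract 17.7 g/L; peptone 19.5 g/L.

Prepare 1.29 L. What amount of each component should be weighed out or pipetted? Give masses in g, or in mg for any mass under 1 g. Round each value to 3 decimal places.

L-tryptophan 586.950 mg; L-arginine 1.367 g; malt extract 22.833 g; peptone 25.155 g

Scale factor relative to 1 L: 1.29.
L-tryptophan: 0.455 g/L × 1.29 L = 0.58695 g = 586.950 mg
L-arginine: 1.06 g/L × 1.29 L = 1.367 g
malt extract: 17.7 g/L × 1.29 L = 22.833 g
peptone: 19.5 g/L × 1.29 L = 25.155 g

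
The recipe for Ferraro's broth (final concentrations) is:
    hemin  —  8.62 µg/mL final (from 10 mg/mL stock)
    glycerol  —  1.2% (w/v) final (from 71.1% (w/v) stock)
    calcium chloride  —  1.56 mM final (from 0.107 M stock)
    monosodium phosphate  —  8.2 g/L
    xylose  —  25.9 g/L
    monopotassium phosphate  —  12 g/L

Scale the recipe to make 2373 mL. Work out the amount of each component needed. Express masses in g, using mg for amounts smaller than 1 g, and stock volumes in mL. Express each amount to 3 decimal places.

Working volume: 2373 mL = 2.373 L.
hemin: V = C2·V2/C1 = 8.62 µg/mL × 2373 mL ÷ 10000 µg/mL = 2.046 mL
glycerol: V = C2·V2/C1 = 1.2% ÷ 71.1% × 2373 mL = 40.051 mL
calcium chloride: V = C2·V2/C1 = 1.56 mM × 2373 mL ÷ 107 mM = 34.597 mL
monosodium phosphate: 8.2 g/L × 2.373 L = 19.459 g
xylose: 25.9 g/L × 2.373 L = 61.461 g
monopotassium phosphate: 12 g/L × 2.373 L = 28.476 g

hemin 2.046 mL; glycerol 40.051 mL; calcium chloride 34.597 mL; monosodium phosphate 19.459 g; xylose 61.461 g; monopotassium phosphate 28.476 g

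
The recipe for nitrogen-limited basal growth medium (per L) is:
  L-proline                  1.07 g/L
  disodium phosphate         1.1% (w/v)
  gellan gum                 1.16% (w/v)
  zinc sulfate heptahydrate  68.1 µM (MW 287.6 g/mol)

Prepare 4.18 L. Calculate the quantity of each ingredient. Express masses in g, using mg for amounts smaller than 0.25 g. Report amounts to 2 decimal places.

Scale factor relative to 1 L: 4.18.
L-proline: 1.07 g/L × 4.18 L = 4.47 g
disodium phosphate: 1.1 g per 100 mL × 4180 mL ÷ 100 = 45.98 g
gellan gum: 1.16 g per 100 mL × 4180 mL ÷ 100 = 48.49 g
zinc sulfate heptahydrate: 68.1 µmol/L × 287.6 g/mol × 4.18 L ÷ 1000 = 81.87 mg

L-proline 4.47 g; disodium phosphate 45.98 g; gellan gum 48.49 g; zinc sulfate heptahydrate 81.87 mg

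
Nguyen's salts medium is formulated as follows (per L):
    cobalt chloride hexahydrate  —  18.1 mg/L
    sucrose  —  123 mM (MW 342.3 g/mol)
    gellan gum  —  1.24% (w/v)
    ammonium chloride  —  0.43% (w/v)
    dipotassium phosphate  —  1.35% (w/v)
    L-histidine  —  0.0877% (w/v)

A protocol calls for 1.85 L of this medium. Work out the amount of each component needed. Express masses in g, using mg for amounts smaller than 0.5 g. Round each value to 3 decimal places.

Scale factor relative to 1 L: 1.85.
cobalt chloride hexahydrate: 18.1 mg/L × 1.85 L = 33.485 mg
sucrose: 123 mmol/L × 342.3 g/mol × 1.85 L ÷ 1000 = 77.890 g
gellan gum: 1.24% w/v = 12.4 g/L → 12.4 × 1.85 L = 22.940 g
ammonium chloride: 0.43% w/v = 4.3 g/L → 4.3 × 1.85 L = 7.955 g
dipotassium phosphate: 1.35 g per 100 mL × 1850 mL ÷ 100 = 24.975 g
L-histidine: 0.0877% w/v = 0.877 g/L → 0.877 × 1.85 L = 1.622 g

cobalt chloride hexahydrate 33.485 mg; sucrose 77.890 g; gellan gum 22.940 g; ammonium chloride 7.955 g; dipotassium phosphate 24.975 g; L-histidine 1.622 g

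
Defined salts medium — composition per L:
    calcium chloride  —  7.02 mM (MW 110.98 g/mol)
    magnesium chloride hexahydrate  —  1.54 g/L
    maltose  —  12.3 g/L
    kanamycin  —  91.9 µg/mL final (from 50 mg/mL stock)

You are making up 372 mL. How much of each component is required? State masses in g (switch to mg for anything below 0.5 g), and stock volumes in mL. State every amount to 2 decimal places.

Working volume: 372 mL = 0.372 L.
calcium chloride: 7.02 mmol/L × 110.98 mg/mmol × 0.372 L = 289.82 mg
magnesium chloride hexahydrate: 1.54 g/L × 0.372 L = 0.57 g
maltose: 12.3 g/L × 0.372 L = 4.58 g
kanamycin: dilute stock: 91.9 µg/mL × 372 mL ÷ 50000 µg/mL = 0.68 mL

calcium chloride 289.82 mg; magnesium chloride hexahydrate 0.57 g; maltose 4.58 g; kanamycin 0.68 mL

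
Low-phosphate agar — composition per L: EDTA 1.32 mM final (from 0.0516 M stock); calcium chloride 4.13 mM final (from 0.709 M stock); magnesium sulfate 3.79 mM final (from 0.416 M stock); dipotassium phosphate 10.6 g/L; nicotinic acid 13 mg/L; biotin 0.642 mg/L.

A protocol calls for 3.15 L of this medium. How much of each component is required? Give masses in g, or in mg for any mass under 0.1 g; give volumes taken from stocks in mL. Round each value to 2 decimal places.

Scale factor relative to 1 L: 3.15.
EDTA: V = C2·V2/C1 = 1.32 mM × 3150 mL ÷ 51.6 mM = 80.58 mL
calcium chloride: V = C2·V2/C1 = 4.13 mM × 3150 mL ÷ 709 mM = 18.35 mL
magnesium sulfate: C1V1 = C2V2 → 3.79 mM × 3150 mL ÷ 416 mM = 28.70 mL
dipotassium phosphate: 10.6 g/L × 3.15 L = 33.39 g
nicotinic acid: 13 mg/L × 3.15 L = 40.95 mg
biotin: 0.642 mg/L × 3.15 L = 2.02 mg

EDTA 80.58 mL; calcium chloride 18.35 mL; magnesium sulfate 28.70 mL; dipotassium phosphate 33.39 g; nicotinic acid 40.95 mg; biotin 2.02 mg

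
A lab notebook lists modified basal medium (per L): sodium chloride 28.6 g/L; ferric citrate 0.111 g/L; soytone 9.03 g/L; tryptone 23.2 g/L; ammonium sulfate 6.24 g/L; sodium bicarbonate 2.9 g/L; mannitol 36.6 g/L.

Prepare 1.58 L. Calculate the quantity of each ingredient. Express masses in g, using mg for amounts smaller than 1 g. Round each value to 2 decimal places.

Working volume: 1.58 L.
sodium chloride: 28.6 g/L × 1.58 L = 45.19 g
ferric citrate: 0.111 g/L × 1.58 L = 0.17538 g = 175.38 mg
soytone: 9.03 g/L × 1.58 L = 14.27 g
tryptone: 23.2 g/L × 1.58 L = 36.66 g
ammonium sulfate: 6.24 g/L × 1.58 L = 9.86 g
sodium bicarbonate: 2.9 g/L × 1.58 L = 4.58 g
mannitol: 36.6 g/L × 1.58 L = 57.83 g

sodium chloride 45.19 g; ferric citrate 175.38 mg; soytone 14.27 g; tryptone 36.66 g; ammonium sulfate 9.86 g; sodium bicarbonate 4.58 g; mannitol 57.83 g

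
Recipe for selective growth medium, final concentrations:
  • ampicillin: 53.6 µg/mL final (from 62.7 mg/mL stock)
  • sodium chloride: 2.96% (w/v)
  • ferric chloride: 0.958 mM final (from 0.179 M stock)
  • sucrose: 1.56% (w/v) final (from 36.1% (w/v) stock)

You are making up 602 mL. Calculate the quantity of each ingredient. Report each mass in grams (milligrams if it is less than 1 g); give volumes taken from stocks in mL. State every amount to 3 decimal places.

Target volume = 602 mL = 0.602 L.
ampicillin: dilute stock: 53.6 µg/mL × 602 mL ÷ 62700 µg/mL = 0.515 mL
sodium chloride: 2.96 g per 100 mL × 602 mL ÷ 100 = 17.819 g
ferric chloride: C1V1 = C2V2 → 0.958 mM × 602 mL ÷ 179 mM = 3.222 mL
sucrose: C1V1 = C2V2 → 1.56% ÷ 36.1% × 602 mL = 26.014 mL

ampicillin 0.515 mL; sodium chloride 17.819 g; ferric chloride 3.222 mL; sucrose 26.014 mL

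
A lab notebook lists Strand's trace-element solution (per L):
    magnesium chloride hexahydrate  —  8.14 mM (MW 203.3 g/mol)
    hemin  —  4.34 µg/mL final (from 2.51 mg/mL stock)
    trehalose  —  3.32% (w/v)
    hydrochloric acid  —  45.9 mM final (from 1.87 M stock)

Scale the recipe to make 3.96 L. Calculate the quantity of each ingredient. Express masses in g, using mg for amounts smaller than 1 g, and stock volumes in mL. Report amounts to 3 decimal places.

Working volume: 3.96 L.
magnesium chloride hexahydrate: 8.14 mmol/L × 203.3 g/mol × 3.96 L ÷ 1000 = 6.553 g
hemin: V = C2·V2/C1 = 4.34 µg/mL × 3960 mL ÷ 2510 µg/mL = 6.847 mL
trehalose: 3.32% w/v = 33.2 g/L → 33.2 × 3.96 L = 131.472 g
hydrochloric acid: V = C2·V2/C1 = 45.9 mM × 3960 mL ÷ 1870 mM = 97.200 mL

magnesium chloride hexahydrate 6.553 g; hemin 6.847 mL; trehalose 131.472 g; hydrochloric acid 97.200 mL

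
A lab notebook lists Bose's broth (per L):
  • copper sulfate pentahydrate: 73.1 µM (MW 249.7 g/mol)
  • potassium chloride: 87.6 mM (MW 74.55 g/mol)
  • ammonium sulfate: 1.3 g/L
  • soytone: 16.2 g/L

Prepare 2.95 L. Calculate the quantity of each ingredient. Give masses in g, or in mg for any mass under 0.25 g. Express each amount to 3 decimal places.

Scale factor relative to 1 L: 2.95.
copper sulfate pentahydrate: 73.1 µmol/L × 249.7 g/mol × 2.95 L ÷ 1000 = 53.847 mg
potassium chloride: 87.6 mmol/L × 74.55 g/mol × 2.95 L ÷ 1000 = 19.265 g
ammonium sulfate: 1.3 g/L × 2.95 L = 3.835 g
soytone: 16.2 g/L × 2.95 L = 47.790 g

copper sulfate pentahydrate 53.847 mg; potassium chloride 19.265 g; ammonium sulfate 3.835 g; soytone 47.790 g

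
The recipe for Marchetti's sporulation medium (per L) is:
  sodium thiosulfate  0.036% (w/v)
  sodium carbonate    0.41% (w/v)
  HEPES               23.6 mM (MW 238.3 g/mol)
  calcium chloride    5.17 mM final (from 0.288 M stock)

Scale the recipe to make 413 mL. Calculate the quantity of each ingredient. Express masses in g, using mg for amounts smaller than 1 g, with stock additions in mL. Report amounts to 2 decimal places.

sodium thiosulfate 148.68 mg; sodium carbonate 1.69 g; HEPES 2.32 g; calcium chloride 7.41 mL

Target volume = 413 mL = 0.413 L.
sodium thiosulfate: 0.036 g per 100 mL × 413 mL ÷ 100 = 0.14868 g = 148.68 mg
sodium carbonate: 0.41% w/v = 4.1 g/L → 4.1 × 0.413 L = 1.69 g
HEPES: 23.6 mmol/L × 238.3 g/mol × 0.413 L ÷ 1000 = 2.32 g
calcium chloride: V = C2·V2/C1 = 5.17 mM × 413 mL ÷ 288 mM = 7.41 mL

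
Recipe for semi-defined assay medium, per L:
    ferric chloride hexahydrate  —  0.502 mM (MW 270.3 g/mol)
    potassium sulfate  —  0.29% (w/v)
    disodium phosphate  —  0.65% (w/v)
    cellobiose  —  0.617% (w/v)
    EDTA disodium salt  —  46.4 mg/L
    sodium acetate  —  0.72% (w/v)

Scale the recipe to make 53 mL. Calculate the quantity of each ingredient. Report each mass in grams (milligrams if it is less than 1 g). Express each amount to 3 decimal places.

ferric chloride hexahydrate 7.192 mg; potassium sulfate 153.700 mg; disodium phosphate 344.500 mg; cellobiose 327.010 mg; EDTA disodium salt 2.459 mg; sodium acetate 381.600 mg

Scale factor relative to 1 L: 0.053.
ferric chloride hexahydrate: 0.502 mmol/L × 270.3 mg/mmol × 0.053 L = 7.192 mg
potassium sulfate: 0.29 g per 100 mL × 53 mL ÷ 100 = 0.1537 g = 153.700 mg
disodium phosphate: 0.65% w/v = 6.5 g/L → 6.5 × 0.053 L = 0.3445 g = 344.500 mg
cellobiose: 0.617 g per 100 mL × 53 mL ÷ 100 = 0.32701 g = 327.010 mg
EDTA disodium salt: 46.4 mg/L × 0.053 L = 2.459 mg
sodium acetate: 0.72 g per 100 mL × 53 mL ÷ 100 = 0.3816 g = 381.600 mg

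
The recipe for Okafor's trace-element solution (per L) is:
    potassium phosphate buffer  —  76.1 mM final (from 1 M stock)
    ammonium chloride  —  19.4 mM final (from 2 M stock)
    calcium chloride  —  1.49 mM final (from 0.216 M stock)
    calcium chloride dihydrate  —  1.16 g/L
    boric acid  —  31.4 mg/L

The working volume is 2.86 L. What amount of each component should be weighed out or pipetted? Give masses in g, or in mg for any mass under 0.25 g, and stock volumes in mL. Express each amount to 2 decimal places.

Scale factor relative to 1 L: 2.86.
potassium phosphate buffer: dilute stock: 76.1 mM × 2860 mL ÷ 1000 mM = 217.65 mL
ammonium chloride: C1V1 = C2V2 → 19.4 mM × 2860 mL ÷ 2000 mM = 27.74 mL
calcium chloride: V = C2·V2/C1 = 1.49 mM × 2860 mL ÷ 216 mM = 19.73 mL
calcium chloride dihydrate: 1.16 g/L × 2.86 L = 3.32 g
boric acid: 31.4 mg/L × 2.86 L = 89.80 mg

potassium phosphate buffer 217.65 mL; ammonium chloride 27.74 mL; calcium chloride 19.73 mL; calcium chloride dihydrate 3.32 g; boric acid 89.80 mg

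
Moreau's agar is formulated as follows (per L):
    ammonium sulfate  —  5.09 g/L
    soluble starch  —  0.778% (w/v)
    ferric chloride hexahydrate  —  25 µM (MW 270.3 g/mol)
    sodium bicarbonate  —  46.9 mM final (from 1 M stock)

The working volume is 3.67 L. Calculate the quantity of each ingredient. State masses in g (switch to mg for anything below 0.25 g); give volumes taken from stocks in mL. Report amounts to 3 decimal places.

ammonium sulfate 18.680 g; soluble starch 28.553 g; ferric chloride hexahydrate 24.800 mg; sodium bicarbonate 172.123 mL

Scale factor relative to 1 L: 3.67.
ammonium sulfate: 5.09 g/L × 3.67 L = 18.680 g
soluble starch: 0.778 g per 100 mL × 3670 mL ÷ 100 = 28.553 g
ferric chloride hexahydrate: 25 µmol/L × 270.3 g/mol × 3.67 L ÷ 1000 = 24.800 mg
sodium bicarbonate: C1V1 = C2V2 → 46.9 mM × 3670 mL ÷ 1000 mM = 172.123 mL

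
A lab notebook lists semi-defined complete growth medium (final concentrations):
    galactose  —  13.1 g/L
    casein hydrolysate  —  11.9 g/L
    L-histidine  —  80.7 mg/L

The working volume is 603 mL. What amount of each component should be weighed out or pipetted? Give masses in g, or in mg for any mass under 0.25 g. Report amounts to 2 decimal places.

galactose 7.90 g; casein hydrolysate 7.18 g; L-histidine 48.66 mg

Target volume = 603 mL = 0.603 L.
galactose: 13.1 g/L × 0.603 L = 7.90 g
casein hydrolysate: 11.9 g/L × 0.603 L = 7.18 g
L-histidine: 80.7 mg/L × 0.603 L = 48.66 mg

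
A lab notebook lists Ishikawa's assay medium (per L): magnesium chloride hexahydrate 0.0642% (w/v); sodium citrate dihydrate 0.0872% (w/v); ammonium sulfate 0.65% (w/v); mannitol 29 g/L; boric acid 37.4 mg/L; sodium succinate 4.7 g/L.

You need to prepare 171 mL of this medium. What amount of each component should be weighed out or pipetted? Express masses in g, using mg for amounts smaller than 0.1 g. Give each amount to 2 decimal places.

magnesium chloride hexahydrate 0.11 g; sodium citrate dihydrate 0.15 g; ammonium sulfate 1.11 g; mannitol 4.96 g; boric acid 6.40 mg; sodium succinate 0.80 g

Working volume: 171 mL = 0.171 L.
magnesium chloride hexahydrate: 0.0642 g per 100 mL × 171 mL ÷ 100 = 0.11 g
sodium citrate dihydrate: 0.0872% w/v = 0.872 g/L → 0.872 × 0.171 L = 0.15 g
ammonium sulfate: 0.65% w/v = 6.5 g/L → 6.5 × 0.171 L = 1.11 g
mannitol: 29 g/L × 0.171 L = 4.96 g
boric acid: 37.4 mg/L × 0.171 L = 6.40 mg
sodium succinate: 4.7 g/L × 0.171 L = 0.80 g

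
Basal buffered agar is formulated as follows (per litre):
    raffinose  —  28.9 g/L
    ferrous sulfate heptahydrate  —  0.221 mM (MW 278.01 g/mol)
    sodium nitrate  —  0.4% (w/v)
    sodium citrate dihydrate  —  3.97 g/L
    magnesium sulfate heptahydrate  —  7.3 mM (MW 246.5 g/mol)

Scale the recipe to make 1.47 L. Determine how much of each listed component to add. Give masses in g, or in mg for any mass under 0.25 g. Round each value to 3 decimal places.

raffinose 42.483 g; ferrous sulfate heptahydrate 90.317 mg; sodium nitrate 5.880 g; sodium citrate dihydrate 5.836 g; magnesium sulfate heptahydrate 2.645 g

Working volume: 1.47 L.
raffinose: 28.9 g/L × 1.47 L = 42.483 g
ferrous sulfate heptahydrate: 0.221 mmol/L × 278.01 mg/mmol × 1.47 L = 90.317 mg
sodium nitrate: 0.4% w/v = 4 g/L → 4 × 1.47 L = 5.880 g
sodium citrate dihydrate: 3.97 g/L × 1.47 L = 5.836 g
magnesium sulfate heptahydrate: 7.3 mmol/L × 246.5 g/mol × 1.47 L ÷ 1000 = 2.645 g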